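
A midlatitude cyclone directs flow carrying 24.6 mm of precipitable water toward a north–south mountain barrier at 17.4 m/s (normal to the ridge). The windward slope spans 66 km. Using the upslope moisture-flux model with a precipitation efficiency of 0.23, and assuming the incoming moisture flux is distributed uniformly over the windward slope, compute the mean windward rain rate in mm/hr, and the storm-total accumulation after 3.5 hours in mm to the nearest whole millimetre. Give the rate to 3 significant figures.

Incoming column moisture flux per unit ridge length: F = V × PW = 17.4 × 24.6 = 428.04 mm·m/s.
Spread over the 66 km slope with efficiency ε = 0.23: R = ε·F/W = 0.23 × 428.04 / 66000 m = 1.492e-03 mm/s.
R = 1.492e-03 × 3600 = 5.37 mm/hr.
Over 3.5 h: total = 5.37 × 3.5 = 18.795 ≈ 19 mm.

R ≈ 5.37 mm/hr; total ≈ 19 mm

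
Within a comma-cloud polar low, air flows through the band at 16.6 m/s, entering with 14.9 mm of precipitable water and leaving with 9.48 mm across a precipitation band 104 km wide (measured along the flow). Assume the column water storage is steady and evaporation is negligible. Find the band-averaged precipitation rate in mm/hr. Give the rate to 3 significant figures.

Column moisture flux per unit crosswind length is F = V × PW.
Inflow: F_in = 16.6 × 14.9 = 247.34 mm·m/s
Outflow: F_out = 16.6 × 9.48 = 157.368 mm·m/s
Steady-state rate R = (F_in − F_out)/L = (247.34 − 157.368) / 104000 m = 8.651e-04 mm/s.
R = 8.651e-04 × 3600 = 3.11 mm/hr.

R ≈ 3.11 mm/hr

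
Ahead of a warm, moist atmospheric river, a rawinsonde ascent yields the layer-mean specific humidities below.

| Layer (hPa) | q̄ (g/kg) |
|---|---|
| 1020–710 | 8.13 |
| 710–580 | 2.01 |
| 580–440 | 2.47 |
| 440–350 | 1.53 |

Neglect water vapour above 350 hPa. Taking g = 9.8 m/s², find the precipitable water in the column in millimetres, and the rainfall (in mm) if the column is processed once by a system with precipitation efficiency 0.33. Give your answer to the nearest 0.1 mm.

PW ≈ 33.3 mm; rainfall ≈ 11.0 mm

Precipitable water is the column-integrated vapour mass per unit area: PW = (1/g) Σ q̄ Δp, with q in kg/kg and Δp in Pa (1 kg/m² of water = 1 mm).
Layer 1020–710 hPa: Δp = 310 hPa = 31000 Pa, q̄ = 0.00813 kg/kg → 0.00813 × 31000 / 9.8 = 25.72 mm
Layer 710–580 hPa: Δp = 130 hPa = 13000 Pa, q̄ = 0.00201 kg/kg → 0.00201 × 13000 / 9.8 = 2.67 mm
Layer 580–440 hPa: Δp = 140 hPa = 14000 Pa, q̄ = 0.00247 kg/kg → 0.00247 × 14000 / 9.8 = 3.53 mm
Layer 440–350 hPa: Δp = 90 hPa = 9000 Pa, q̄ = 0.00153 kg/kg → 0.00153 × 9000 / 9.8 = 1.41 mm
PW = 25.72 + 2.67 + 3.53 + 1.41 = 33.33 ≈ 33.3 mm.
Rainfall = ε × PW = 0.33 × 33.3 = 11.0 mm.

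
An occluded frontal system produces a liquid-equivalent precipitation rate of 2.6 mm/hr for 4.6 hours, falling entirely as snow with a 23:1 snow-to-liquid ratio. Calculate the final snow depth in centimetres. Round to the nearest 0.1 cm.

Liquid-equivalent depth = 2.6 × 4.6 = 11.96 mm.
Snow depth = 11.96 mm × 23 = 275.08 mm = 27.5 cm.

snow depth ≈ 27.5 cm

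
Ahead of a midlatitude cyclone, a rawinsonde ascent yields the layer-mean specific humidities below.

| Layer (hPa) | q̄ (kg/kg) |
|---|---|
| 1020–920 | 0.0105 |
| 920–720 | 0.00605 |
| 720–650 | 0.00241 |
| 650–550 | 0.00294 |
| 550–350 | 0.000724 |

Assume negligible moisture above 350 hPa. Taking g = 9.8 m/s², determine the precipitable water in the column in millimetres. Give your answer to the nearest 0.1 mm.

PW ≈ 29.3 mm

Precipitable water is the column-integrated vapour mass per unit area: PW = (1/g) Σ q̄ Δp, with q in kg/kg and Δp in Pa (1 kg/m² of water = 1 mm).
Layer 1020–920 hPa: Δp = 100 hPa = 10000 Pa, q̄ = 0.0105 kg/kg → 0.0105 × 10000 / 9.8 = 10.71 mm
Layer 920–720 hPa: Δp = 200 hPa = 20000 Pa, q̄ = 0.00605 kg/kg → 0.00605 × 20000 / 9.8 = 12.35 mm
Layer 720–650 hPa: Δp = 70 hPa = 7000 Pa, q̄ = 0.00241 kg/kg → 0.00241 × 7000 / 9.8 = 1.72 mm
Layer 650–550 hPa: Δp = 100 hPa = 10000 Pa, q̄ = 0.00294 kg/kg → 0.00294 × 10000 / 9.8 = 3.00 mm
Layer 550–350 hPa: Δp = 200 hPa = 20000 Pa, q̄ = 0.000724 kg/kg → 0.000724 × 20000 / 9.8 = 1.48 mm
PW = 10.71 + 12.35 + 1.72 + 3.00 + 1.48 = 29.26 ≈ 29.3 mm.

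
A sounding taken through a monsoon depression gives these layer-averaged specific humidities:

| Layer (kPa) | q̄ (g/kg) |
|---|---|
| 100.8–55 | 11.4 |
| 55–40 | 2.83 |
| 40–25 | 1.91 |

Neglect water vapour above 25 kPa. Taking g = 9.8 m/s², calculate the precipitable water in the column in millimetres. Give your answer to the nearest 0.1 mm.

Precipitable water is the column-integrated vapour mass per unit area: PW = (1/g) Σ q̄ Δp, with q in kg/kg and Δp in Pa (1 kg/m² of water = 1 mm).
Layer 100.8–55 kPa: Δp = 458 hPa = 45800 Pa, q̄ = 0.0114 kg/kg → 0.0114 × 45800 / 9.8 = 53.28 mm
Layer 55–40 kPa: Δp = 150 hPa = 15000 Pa, q̄ = 0.00283 kg/kg → 0.00283 × 15000 / 9.8 = 4.33 mm
Layer 40–25 kPa: Δp = 150 hPa = 15000 Pa, q̄ = 0.00191 kg/kg → 0.00191 × 15000 / 9.8 = 2.92 mm
PW = 53.28 + 4.33 + 2.92 = 60.53 ≈ 60.5 mm.

PW ≈ 60.5 mm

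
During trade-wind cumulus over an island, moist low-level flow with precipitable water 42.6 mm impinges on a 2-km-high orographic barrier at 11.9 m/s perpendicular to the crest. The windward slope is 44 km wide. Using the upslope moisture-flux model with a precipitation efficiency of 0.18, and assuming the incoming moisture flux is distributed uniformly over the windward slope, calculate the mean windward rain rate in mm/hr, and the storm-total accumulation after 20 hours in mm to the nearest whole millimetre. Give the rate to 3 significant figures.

Incoming column moisture flux per unit ridge length: F = V × PW = 11.9 × 42.6 = 506.94 mm·m/s.
Spread over the 44 km slope with efficiency ε = 0.18: R = ε·F/W = 0.18 × 506.94 / 44000 m = 2.074e-03 mm/s.
R = 2.074e-03 × 3600 = 7.47 mm/hr.
Over 20 h: total = 7.47 × 20 = 149.4 ≈ 149 mm.

R ≈ 7.47 mm/hr; total ≈ 149 mm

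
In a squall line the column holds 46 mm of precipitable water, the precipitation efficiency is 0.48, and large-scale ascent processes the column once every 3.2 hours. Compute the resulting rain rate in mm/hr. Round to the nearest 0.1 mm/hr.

R ≈ 6.9 mm/hr

Each overturning extracts ε × PW = 0.48 × 46 = 22.08 mm.
Rate = ε·PW / τ = 22.08 / 3.2 h = 6.9 mm/hr.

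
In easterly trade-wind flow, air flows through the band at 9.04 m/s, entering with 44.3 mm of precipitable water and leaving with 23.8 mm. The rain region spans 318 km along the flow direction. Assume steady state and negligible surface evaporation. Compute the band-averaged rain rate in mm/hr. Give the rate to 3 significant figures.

Column moisture flux per unit crosswind length is F = V × PW.
Inflow: F_in = 9.04 × 44.3 = 400.472 mm·m/s
Outflow: F_out = 9.04 × 23.8 = 215.152 mm·m/s
Steady-state rate R = (F_in − F_out)/L = (400.472 − 215.152) / 318000 m = 5.828e-04 mm/s.
R = 5.828e-04 × 3600 = 2.10 mm/hr.

R ≈ 2.10 mm/hr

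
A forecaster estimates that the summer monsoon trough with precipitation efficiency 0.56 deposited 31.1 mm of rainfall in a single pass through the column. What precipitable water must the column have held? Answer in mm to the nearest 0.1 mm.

PW = rainfall / ε = 31.1 / 0.56 = 55.5 mm.

PW ≈ 55.5 mm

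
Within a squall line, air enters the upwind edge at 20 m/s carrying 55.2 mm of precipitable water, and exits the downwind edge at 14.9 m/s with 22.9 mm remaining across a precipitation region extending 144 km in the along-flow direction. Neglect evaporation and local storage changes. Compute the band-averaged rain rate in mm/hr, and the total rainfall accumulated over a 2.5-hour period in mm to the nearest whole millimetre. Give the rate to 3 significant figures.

Column moisture flux per unit crosswind length is F = V × PW.
Inflow: F_in = 20 × 55.2 = 1104 mm·m/s
Outflow: F_out = 14.9 × 22.9 = 341.21 mm·m/s
Steady-state rate R = (F_in − F_out)/L = (1104 − 341.21) / 144000 m = 5.297e-03 mm/s.
R = 5.297e-03 × 3600 = 19.1 mm/hr.
Over 2.5 h: total = 19.1 × 2.5 = 47.75 ≈ 48 mm.

R ≈ 19.1 mm/hr; total ≈ 48 mm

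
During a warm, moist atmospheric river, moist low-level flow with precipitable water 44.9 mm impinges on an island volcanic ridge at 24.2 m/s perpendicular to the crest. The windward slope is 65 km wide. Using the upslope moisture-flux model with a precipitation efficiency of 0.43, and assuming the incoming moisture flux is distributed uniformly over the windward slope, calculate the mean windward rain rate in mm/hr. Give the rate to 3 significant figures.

Incoming column moisture flux per unit ridge length: F = V × PW = 24.2 × 44.9 = 1086.58 mm·m/s.
Spread over the 65 km slope with efficiency ε = 0.43: R = ε·F/W = 0.43 × 1086.58 / 65000 m = 7.188e-03 mm/s.
R = 7.188e-03 × 3600 = 25.9 mm/hr.

R ≈ 25.9 mm/hr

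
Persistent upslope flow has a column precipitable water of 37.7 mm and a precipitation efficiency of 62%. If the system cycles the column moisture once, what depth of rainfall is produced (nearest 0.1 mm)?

rainfall ≈ 23.4 mm

Rainfall = ε × PW = 0.62 × 37.7 = 23.4 mm.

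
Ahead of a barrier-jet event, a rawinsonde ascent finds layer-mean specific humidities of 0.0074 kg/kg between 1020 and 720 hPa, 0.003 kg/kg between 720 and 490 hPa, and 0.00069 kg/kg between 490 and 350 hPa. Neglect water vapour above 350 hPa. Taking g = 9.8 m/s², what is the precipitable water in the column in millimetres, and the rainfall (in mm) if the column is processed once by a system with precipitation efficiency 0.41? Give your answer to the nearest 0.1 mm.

PW ≈ 30.7 mm; rainfall ≈ 12.6 mm

Precipitable water is the column-integrated vapour mass per unit area: PW = (1/g) Σ q̄ Δp, with q in kg/kg and Δp in Pa (1 kg/m² of water = 1 mm).
Layer 1020–720 hPa: Δp = 300 hPa = 30000 Pa, q̄ = 0.0074 kg/kg → 0.0074 × 30000 / 9.8 = 22.65 mm
Layer 720–490 hPa: Δp = 230 hPa = 23000 Pa, q̄ = 0.003 kg/kg → 0.003 × 23000 / 9.8 = 7.04 mm
Layer 490–350 hPa: Δp = 140 hPa = 14000 Pa, q̄ = 0.00069 kg/kg → 0.00069 × 14000 / 9.8 = 0.99 mm
PW = 22.65 + 7.04 + 0.99 = 30.68 ≈ 30.7 mm.
Rainfall = ε × PW = 0.41 × 30.7 = 12.6 mm.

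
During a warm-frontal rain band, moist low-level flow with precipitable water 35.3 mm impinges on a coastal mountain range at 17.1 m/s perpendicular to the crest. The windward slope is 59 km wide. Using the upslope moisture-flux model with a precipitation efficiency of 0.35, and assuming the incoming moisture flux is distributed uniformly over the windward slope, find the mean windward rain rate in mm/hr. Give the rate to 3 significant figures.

Incoming column moisture flux per unit ridge length: F = V × PW = 17.1 × 35.3 = 603.63 mm·m/s.
Spread over the 59 km slope with efficiency ε = 0.35: R = ε·F/W = 0.35 × 603.63 / 59000 m = 3.581e-03 mm/s.
R = 3.581e-03 × 3600 = 12.9 mm/hr.

R ≈ 12.9 mm/hr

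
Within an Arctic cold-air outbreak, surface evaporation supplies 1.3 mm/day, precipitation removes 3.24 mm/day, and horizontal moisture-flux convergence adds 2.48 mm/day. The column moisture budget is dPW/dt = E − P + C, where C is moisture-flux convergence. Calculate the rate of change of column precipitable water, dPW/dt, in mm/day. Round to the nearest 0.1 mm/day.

dPW/dt = E − P + C = 1.3 − 3.24 + (2.48) = 0.5 mm/day.

dPW/dt ≈ 0.5 mm/day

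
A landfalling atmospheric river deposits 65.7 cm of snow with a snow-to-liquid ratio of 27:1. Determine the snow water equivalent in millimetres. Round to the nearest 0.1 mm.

SWE = snow depth / ratio = 65.7 cm / 27 = 2.433 cm = 24.3 mm.

SWE ≈ 24.3 mm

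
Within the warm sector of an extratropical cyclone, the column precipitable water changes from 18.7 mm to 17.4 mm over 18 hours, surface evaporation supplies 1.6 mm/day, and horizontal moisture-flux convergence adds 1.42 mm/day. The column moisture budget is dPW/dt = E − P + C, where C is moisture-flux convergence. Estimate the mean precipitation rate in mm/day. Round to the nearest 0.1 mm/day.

P ≈ 4.8 mm/day

dPW/dt = (17.4 − 18.7) mm / (18/24 day) = -1.733 mm/day.
P = E + C − dPW/dt = 1.6 + (1.42) − (-1.733) = 4.8 mm/day.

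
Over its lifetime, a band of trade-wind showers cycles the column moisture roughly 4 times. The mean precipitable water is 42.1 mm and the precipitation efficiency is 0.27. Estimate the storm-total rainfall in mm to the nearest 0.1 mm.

Each cycle deposits ε × PW = 0.27 × 42.1 = 11.367 mm.
Over 4 cycles: 4 × 11.367 = 45.5 mm.

rainfall ≈ 45.5 mm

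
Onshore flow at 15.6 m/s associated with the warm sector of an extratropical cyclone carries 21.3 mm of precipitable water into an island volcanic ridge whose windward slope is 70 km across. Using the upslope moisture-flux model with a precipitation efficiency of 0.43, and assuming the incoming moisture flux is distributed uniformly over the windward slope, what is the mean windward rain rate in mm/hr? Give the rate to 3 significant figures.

R ≈ 7.35 mm/hr

Incoming column moisture flux per unit ridge length: F = V × PW = 15.6 × 21.3 = 332.28 mm·m/s.
Spread over the 70 km slope with efficiency ε = 0.43: R = ε·F/W = 0.43 × 332.28 / 70000 m = 2.041e-03 mm/s.
R = 2.041e-03 × 3600 = 7.35 mm/hr.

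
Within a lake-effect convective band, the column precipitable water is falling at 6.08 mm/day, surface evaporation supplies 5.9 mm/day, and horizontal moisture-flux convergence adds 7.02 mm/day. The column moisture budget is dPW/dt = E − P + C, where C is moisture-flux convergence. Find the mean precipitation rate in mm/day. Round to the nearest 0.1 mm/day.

P ≈ 19.0 mm/day

dPW/dt = -6.08 mm/day.
P = E + C − dPW/dt = 5.9 + (7.02) − (-6.08) = 19.0 mm/day.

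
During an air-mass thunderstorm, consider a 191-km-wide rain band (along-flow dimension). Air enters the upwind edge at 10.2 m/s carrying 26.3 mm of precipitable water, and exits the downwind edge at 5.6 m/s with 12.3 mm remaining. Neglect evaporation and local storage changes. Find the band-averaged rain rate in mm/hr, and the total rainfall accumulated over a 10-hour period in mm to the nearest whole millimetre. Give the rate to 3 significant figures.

Column moisture flux per unit crosswind length is F = V × PW.
Inflow: F_in = 10.2 × 26.3 = 268.26 mm·m/s
Outflow: F_out = 5.6 × 12.3 = 68.88 mm·m/s
Steady-state rate R = (F_in − F_out)/L = (268.26 − 68.88) / 191000 m = 1.044e-03 mm/s.
R = 1.044e-03 × 3600 = 3.76 mm/hr.
Over 10 h: total = 3.76 × 10 = 37.6 ≈ 38 mm.

R ≈ 3.76 mm/hr; total ≈ 38 mm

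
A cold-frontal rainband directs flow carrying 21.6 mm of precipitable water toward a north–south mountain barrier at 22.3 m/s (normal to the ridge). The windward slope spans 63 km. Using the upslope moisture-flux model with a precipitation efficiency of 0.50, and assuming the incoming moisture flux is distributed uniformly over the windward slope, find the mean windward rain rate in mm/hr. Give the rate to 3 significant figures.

Incoming column moisture flux per unit ridge length: F = V × PW = 22.3 × 21.6 = 481.68 mm·m/s.
Spread over the 63 km slope with efficiency ε = 0.50: R = ε·F/W = 0.50 × 481.68 / 63000 m = 3.823e-03 mm/s.
R = 3.823e-03 × 3600 = 13.8 mm/hr.

R ≈ 13.8 mm/hr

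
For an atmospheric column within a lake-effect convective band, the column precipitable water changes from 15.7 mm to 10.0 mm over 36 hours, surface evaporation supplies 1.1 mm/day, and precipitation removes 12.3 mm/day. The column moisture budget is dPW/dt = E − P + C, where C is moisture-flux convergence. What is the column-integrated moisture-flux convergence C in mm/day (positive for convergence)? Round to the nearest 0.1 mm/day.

C ≈ 7.4 mm/day

dPW/dt = (10.0 − 15.7) mm / (36/24 day) = -3.800 mm/day.
C = dPW/dt − E + P = (-3.800) − 1.1 + 12.3 = 7.4 mm/day.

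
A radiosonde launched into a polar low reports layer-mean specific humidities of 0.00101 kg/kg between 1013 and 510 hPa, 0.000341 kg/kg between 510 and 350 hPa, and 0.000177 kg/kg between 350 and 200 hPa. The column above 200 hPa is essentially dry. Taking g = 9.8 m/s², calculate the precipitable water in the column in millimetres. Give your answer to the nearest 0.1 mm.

Precipitable water is the column-integrated vapour mass per unit area: PW = (1/g) Σ q̄ Δp, with q in kg/kg and Δp in Pa (1 kg/m² of water = 1 mm).
Layer 1013–510 hPa: Δp = 503 hPa = 50300 Pa, q̄ = 0.00101 kg/kg → 0.00101 × 50300 / 9.8 = 5.18 mm
Layer 510–350 hPa: Δp = 160 hPa = 16000 Pa, q̄ = 0.000341 kg/kg → 0.000341 × 16000 / 9.8 = 0.56 mm
Layer 350–200 hPa: Δp = 150 hPa = 15000 Pa, q̄ = 0.000177 kg/kg → 0.000177 × 15000 / 9.8 = 0.27 mm
PW = 5.18 + 0.56 + 0.27 = 6.01 ≈ 6.0 mm.

PW ≈ 6.0 mm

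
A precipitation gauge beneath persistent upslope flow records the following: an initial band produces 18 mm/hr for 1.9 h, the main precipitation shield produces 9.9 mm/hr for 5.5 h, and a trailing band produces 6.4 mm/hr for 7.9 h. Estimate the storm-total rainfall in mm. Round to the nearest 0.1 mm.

total ≈ 139.2 mm

Total = Σ Rᵢ Δtᵢ = 18 × 1.9 + 9.9 × 5.5 + 6.4 × 7.9
      = 34.2 + 54.45 + 50.56 = 139.2 mm.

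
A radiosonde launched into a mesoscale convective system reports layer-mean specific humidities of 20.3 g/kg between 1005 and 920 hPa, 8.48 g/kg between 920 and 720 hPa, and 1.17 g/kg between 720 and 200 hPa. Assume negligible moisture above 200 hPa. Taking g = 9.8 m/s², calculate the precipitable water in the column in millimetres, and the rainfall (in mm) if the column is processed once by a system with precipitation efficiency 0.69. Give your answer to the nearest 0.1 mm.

Precipitable water is the column-integrated vapour mass per unit area: PW = (1/g) Σ q̄ Δp, with q in kg/kg and Δp in Pa (1 kg/m² of water = 1 mm).
Layer 1005–920 hPa: Δp = 85 hPa = 8500 Pa, q̄ = 0.0203 kg/kg → 0.0203 × 8500 / 9.8 = 17.61 mm
Layer 920–720 hPa: Δp = 200 hPa = 20000 Pa, q̄ = 0.00848 kg/kg → 0.00848 × 20000 / 9.8 = 17.31 mm
Layer 720–200 hPa: Δp = 520 hPa = 52000 Pa, q̄ = 0.00117 kg/kg → 0.00117 × 52000 / 9.8 = 6.21 mm
PW = 17.61 + 17.31 + 6.21 = 41.13 ≈ 41.1 mm.
Rainfall = ε × PW = 0.69 × 41.1 = 28.4 mm.

PW ≈ 41.1 mm; rainfall ≈ 28.4 mm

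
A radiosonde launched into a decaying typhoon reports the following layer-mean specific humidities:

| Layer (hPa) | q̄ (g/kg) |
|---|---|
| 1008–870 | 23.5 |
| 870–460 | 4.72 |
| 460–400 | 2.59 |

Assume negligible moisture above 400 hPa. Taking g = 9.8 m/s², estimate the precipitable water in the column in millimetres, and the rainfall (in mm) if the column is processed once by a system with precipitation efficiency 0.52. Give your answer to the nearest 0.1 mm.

PW ≈ 54.4 mm; rainfall ≈ 28.3 mm

Precipitable water is the column-integrated vapour mass per unit area: PW = (1/g) Σ q̄ Δp, with q in kg/kg and Δp in Pa (1 kg/m² of water = 1 mm).
Layer 1008–870 hPa: Δp = 138 hPa = 13800 Pa, q̄ = 0.0235 kg/kg → 0.0235 × 13800 / 9.8 = 33.09 mm
Layer 870–460 hPa: Δp = 410 hPa = 41000 Pa, q̄ = 0.00472 kg/kg → 0.00472 × 41000 / 9.8 = 19.75 mm
Layer 460–400 hPa: Δp = 60 hPa = 6000 Pa, q̄ = 0.00259 kg/kg → 0.00259 × 6000 / 9.8 = 1.59 mm
PW = 33.09 + 19.75 + 1.59 = 54.43 ≈ 54.4 mm.
Rainfall = ε × PW = 0.52 × 54.4 = 28.3 mm.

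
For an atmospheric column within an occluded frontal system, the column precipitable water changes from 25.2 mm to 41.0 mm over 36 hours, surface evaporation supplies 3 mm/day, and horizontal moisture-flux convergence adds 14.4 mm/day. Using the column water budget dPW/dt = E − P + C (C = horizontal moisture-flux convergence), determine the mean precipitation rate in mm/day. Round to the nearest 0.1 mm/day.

P ≈ 6.9 mm/day

dPW/dt = (41.0 − 25.2) mm / (36/24 day) = +10.533 mm/day.
P = E + C − dPW/dt = 3 + (14.4) − (+10.533) = 6.9 mm/day.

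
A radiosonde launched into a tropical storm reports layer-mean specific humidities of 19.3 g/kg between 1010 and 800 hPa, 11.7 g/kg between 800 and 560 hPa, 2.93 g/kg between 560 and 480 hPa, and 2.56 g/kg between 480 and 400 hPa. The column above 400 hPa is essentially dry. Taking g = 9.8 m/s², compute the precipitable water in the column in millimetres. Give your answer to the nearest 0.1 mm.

PW ≈ 74.5 mm

Precipitable water is the column-integrated vapour mass per unit area: PW = (1/g) Σ q̄ Δp, with q in kg/kg and Δp in Pa (1 kg/m² of water = 1 mm).
Layer 1010–800 hPa: Δp = 210 hPa = 21000 Pa, q̄ = 0.0193 kg/kg → 0.0193 × 21000 / 9.8 = 41.36 mm
Layer 800–560 hPa: Δp = 240 hPa = 24000 Pa, q̄ = 0.0117 kg/kg → 0.0117 × 24000 / 9.8 = 28.65 mm
Layer 560–480 hPa: Δp = 80 hPa = 8000 Pa, q̄ = 0.00293 kg/kg → 0.00293 × 8000 / 9.8 = 2.39 mm
Layer 480–400 hPa: Δp = 80 hPa = 8000 Pa, q̄ = 0.00256 kg/kg → 0.00256 × 8000 / 9.8 = 2.09 mm
PW = 41.36 + 28.65 + 2.39 + 2.09 = 74.49 ≈ 74.5 mm.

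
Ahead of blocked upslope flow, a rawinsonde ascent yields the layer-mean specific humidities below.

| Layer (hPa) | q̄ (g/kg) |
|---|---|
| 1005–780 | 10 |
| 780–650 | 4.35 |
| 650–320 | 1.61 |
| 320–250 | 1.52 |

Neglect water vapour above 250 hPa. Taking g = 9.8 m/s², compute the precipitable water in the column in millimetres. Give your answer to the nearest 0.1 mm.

PW ≈ 35.2 mm

Precipitable water is the column-integrated vapour mass per unit area: PW = (1/g) Σ q̄ Δp, with q in kg/kg and Δp in Pa (1 kg/m² of water = 1 mm).
Layer 1005–780 hPa: Δp = 225 hPa = 22500 Pa, q̄ = 0.01 kg/kg → 0.01 × 22500 / 9.8 = 22.96 mm
Layer 780–650 hPa: Δp = 130 hPa = 13000 Pa, q̄ = 0.00435 kg/kg → 0.00435 × 13000 / 9.8 = 5.77 mm
Layer 650–320 hPa: Δp = 330 hPa = 33000 Pa, q̄ = 0.00161 kg/kg → 0.00161 × 33000 / 9.8 = 5.42 mm
Layer 320–250 hPa: Δp = 70 hPa = 7000 Pa, q̄ = 0.00152 kg/kg → 0.00152 × 7000 / 9.8 = 1.09 mm
PW = 22.96 + 5.77 + 5.42 + 1.09 = 35.24 ≈ 35.2 mm.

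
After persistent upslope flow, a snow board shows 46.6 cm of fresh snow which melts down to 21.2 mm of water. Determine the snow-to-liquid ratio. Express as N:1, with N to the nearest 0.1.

Ratio = snow depth / SWE = 466 mm / 21.2 mm = 22.0, i.e. 22.0:1.

ratio ≈ 22.0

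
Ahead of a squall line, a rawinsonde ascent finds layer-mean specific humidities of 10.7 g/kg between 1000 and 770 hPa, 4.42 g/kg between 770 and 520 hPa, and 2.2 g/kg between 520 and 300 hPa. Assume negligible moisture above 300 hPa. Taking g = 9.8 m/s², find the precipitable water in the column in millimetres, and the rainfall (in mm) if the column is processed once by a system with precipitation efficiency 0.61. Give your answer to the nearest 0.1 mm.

Precipitable water is the column-integrated vapour mass per unit area: PW = (1/g) Σ q̄ Δp, with q in kg/kg and Δp in Pa (1 kg/m² of water = 1 mm).
Layer 1000–770 hPa: Δp = 230 hPa = 23000 Pa, q̄ = 0.0107 kg/kg → 0.0107 × 23000 / 9.8 = 25.11 mm
Layer 770–520 hPa: Δp = 250 hPa = 25000 Pa, q̄ = 0.00442 kg/kg → 0.00442 × 25000 / 9.8 = 11.28 mm
Layer 520–300 hPa: Δp = 220 hPa = 22000 Pa, q̄ = 0.0022 kg/kg → 0.0022 × 22000 / 9.8 = 4.94 mm
PW = 25.11 + 11.28 + 4.94 = 41.33 ≈ 41.3 mm.
Rainfall = ε × PW = 0.61 × 41.3 = 25.2 mm.

PW ≈ 41.3 mm; rainfall ≈ 25.2 mm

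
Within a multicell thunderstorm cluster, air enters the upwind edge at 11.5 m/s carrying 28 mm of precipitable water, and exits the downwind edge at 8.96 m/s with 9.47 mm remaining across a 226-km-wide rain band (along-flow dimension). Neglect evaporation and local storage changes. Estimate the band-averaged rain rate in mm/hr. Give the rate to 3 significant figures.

R ≈ 3.78 mm/hr

Column moisture flux per unit crosswind length is F = V × PW.
Inflow: F_in = 11.5 × 28 = 322 mm·m/s
Outflow: F_out = 8.96 × 9.47 = 84.8512 mm·m/s
Steady-state rate R = (F_in − F_out)/L = (322 − 84.8512) / 226000 m = 1.049e-03 mm/s.
R = 1.049e-03 × 3600 = 3.78 mm/hr.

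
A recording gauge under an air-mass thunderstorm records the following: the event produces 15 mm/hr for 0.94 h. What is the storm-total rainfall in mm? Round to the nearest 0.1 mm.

total ≈ 14.1 mm

Total = Σ Rᵢ Δtᵢ = 15 × 0.94
      = 14.1 = 14.1 mm.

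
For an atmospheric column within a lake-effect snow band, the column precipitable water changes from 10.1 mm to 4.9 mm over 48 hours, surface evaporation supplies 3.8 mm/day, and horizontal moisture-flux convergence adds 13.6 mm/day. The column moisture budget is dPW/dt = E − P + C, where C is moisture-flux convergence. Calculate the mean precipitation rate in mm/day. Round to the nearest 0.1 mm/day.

P ≈ 20.0 mm/day

dPW/dt = (4.9 − 10.1) mm / (48/24 day) = -2.600 mm/day.
P = E + C − dPW/dt = 3.8 + (13.6) − (-2.600) = 20.0 mm/day.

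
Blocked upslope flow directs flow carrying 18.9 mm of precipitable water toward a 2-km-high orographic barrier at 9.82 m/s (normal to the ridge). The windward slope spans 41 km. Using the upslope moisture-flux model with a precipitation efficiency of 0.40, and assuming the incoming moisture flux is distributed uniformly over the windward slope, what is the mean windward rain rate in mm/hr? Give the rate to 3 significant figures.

R ≈ 6.52 mm/hr

Incoming column moisture flux per unit ridge length: F = V × PW = 9.82 × 18.9 = 185.598 mm·m/s.
Spread over the 41 km slope with efficiency ε = 0.40: R = ε·F/W = 0.40 × 185.598 / 41000 m = 1.811e-03 mm/s.
R = 1.811e-03 × 3600 = 6.52 mm/hr.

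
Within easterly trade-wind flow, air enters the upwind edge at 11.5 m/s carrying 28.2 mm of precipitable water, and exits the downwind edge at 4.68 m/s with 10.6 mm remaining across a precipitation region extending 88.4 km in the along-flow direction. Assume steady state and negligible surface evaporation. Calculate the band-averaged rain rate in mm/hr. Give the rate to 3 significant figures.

R ≈ 11.2 mm/hr

Column moisture flux per unit crosswind length is F = V × PW.
Inflow: F_in = 11.5 × 28.2 = 324.3 mm·m/s
Outflow: F_out = 4.68 × 10.6 = 49.608 mm·m/s
Steady-state rate R = (F_in − F_out)/L = (324.3 − 49.608) / 88400 m = 3.107e-03 mm/s.
R = 3.107e-03 × 3600 = 11.2 mm/hr.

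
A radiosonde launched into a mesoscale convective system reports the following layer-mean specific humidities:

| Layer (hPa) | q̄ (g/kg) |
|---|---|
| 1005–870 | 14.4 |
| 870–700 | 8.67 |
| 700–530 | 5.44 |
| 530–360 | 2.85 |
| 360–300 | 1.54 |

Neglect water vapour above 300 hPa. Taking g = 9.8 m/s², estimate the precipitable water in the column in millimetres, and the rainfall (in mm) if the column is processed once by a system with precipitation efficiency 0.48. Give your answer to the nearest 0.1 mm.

Precipitable water is the column-integrated vapour mass per unit area: PW = (1/g) Σ q̄ Δp, with q in kg/kg and Δp in Pa (1 kg/m² of water = 1 mm).
Layer 1005–870 hPa: Δp = 135 hPa = 13500 Pa, q̄ = 0.0144 kg/kg → 0.0144 × 13500 / 9.8 = 19.84 mm
Layer 870–700 hPa: Δp = 170 hPa = 17000 Pa, q̄ = 0.00867 kg/kg → 0.00867 × 17000 / 9.8 = 15.04 mm
Layer 700–530 hPa: Δp = 170 hPa = 17000 Pa, q̄ = 0.00544 kg/kg → 0.00544 × 17000 / 9.8 = 9.44 mm
Layer 530–360 hPa: Δp = 170 hPa = 17000 Pa, q̄ = 0.00285 kg/kg → 0.00285 × 17000 / 9.8 = 4.94 mm
Layer 360–300 hPa: Δp = 60 hPa = 6000 Pa, q̄ = 0.00154 kg/kg → 0.00154 × 6000 / 9.8 = 0.94 mm
PW = 19.84 + 15.04 + 9.44 + 4.94 + 0.94 = 50.20 ≈ 50.2 mm.
Rainfall = ε × PW = 0.48 × 50.2 = 24.1 mm.

PW ≈ 50.2 mm; rainfall ≈ 24.1 mm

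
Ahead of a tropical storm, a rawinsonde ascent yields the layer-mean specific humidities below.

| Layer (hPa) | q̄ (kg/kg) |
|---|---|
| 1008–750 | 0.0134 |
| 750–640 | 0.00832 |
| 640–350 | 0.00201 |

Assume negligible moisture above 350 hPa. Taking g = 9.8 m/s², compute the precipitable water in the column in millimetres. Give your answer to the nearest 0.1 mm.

Precipitable water is the column-integrated vapour mass per unit area: PW = (1/g) Σ q̄ Δp, with q in kg/kg and Δp in Pa (1 kg/m² of water = 1 mm).
Layer 1008–750 hPa: Δp = 258 hPa = 25800 Pa, q̄ = 0.0134 kg/kg → 0.0134 × 25800 / 9.8 = 35.28 mm
Layer 750–640 hPa: Δp = 110 hPa = 11000 Pa, q̄ = 0.00832 kg/kg → 0.00832 × 11000 / 9.8 = 9.34 mm
Layer 640–350 hPa: Δp = 290 hPa = 29000 Pa, q̄ = 0.00201 kg/kg → 0.00201 × 29000 / 9.8 = 5.95 mm
PW = 35.28 + 9.34 + 5.95 = 50.57 ≈ 50.6 mm.

PW ≈ 50.6 mm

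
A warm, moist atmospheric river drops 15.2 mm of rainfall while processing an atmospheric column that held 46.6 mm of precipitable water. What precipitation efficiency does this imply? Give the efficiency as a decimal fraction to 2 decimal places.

ε = rainfall / PW = 15.2 / 46.6 = 0.33.

ε ≈ 0.33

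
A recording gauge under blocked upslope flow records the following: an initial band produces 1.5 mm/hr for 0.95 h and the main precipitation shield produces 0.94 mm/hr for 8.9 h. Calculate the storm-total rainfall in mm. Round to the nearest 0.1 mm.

Total = Σ Rᵢ Δtᵢ = 1.5 × 0.95 + 0.94 × 8.9
      = 1.425 + 8.366 = 9.8 mm.

total ≈ 9.8 mm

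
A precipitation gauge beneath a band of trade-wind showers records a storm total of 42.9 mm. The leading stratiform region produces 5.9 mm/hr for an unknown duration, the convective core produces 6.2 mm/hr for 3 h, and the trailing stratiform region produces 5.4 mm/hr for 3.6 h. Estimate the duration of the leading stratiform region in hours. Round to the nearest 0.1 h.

Known phases: 6.2 × 3 + 5.4 × 3.6 = 18.6 + 19.44 = 38.04 mm.
Remaining depth = 42.9 − 38.04 = 4.86 mm.
Duration = 4.86 / 5.9 = 0.8 h.

duration ≈ 0.8 h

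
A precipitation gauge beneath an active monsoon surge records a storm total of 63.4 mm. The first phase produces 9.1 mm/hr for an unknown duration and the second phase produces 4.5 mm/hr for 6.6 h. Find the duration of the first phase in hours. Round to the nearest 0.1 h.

Known phases: 4.5 × 6.6 = 29.7 mm.
Remaining depth = 63.4 − 29.7 = 33.7 mm.
Duration = 33.7 / 9.1 = 3.7 h.

duration ≈ 3.7 h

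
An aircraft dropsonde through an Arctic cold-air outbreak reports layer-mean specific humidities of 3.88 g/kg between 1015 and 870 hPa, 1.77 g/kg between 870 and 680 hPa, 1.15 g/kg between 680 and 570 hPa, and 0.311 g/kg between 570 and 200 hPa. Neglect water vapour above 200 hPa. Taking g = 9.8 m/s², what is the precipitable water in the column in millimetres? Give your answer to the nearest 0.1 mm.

PW ≈ 11.6 mm

Precipitable water is the column-integrated vapour mass per unit area: PW = (1/g) Σ q̄ Δp, with q in kg/kg and Δp in Pa (1 kg/m² of water = 1 mm).
Layer 1015–870 hPa: Δp = 145 hPa = 14500 Pa, q̄ = 0.00388 kg/kg → 0.00388 × 14500 / 9.8 = 5.74 mm
Layer 870–680 hPa: Δp = 190 hPa = 19000 Pa, q̄ = 0.00177 kg/kg → 0.00177 × 19000 / 9.8 = 3.43 mm
Layer 680–570 hPa: Δp = 110 hPa = 11000 Pa, q̄ = 0.00115 kg/kg → 0.00115 × 11000 / 9.8 = 1.29 mm
Layer 570–200 hPa: Δp = 370 hPa = 37000 Pa, q̄ = 0.000311 kg/kg → 0.000311 × 37000 / 9.8 = 1.17 mm
PW = 5.74 + 3.43 + 1.29 + 1.17 = 11.63 ≈ 11.6 mm.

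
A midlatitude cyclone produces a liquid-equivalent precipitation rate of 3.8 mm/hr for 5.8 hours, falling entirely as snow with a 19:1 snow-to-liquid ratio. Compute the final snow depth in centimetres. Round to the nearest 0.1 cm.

Liquid-equivalent depth = 3.8 × 5.8 = 22.04 mm.
Snow depth = 22.04 mm × 19 = 418.76 mm = 41.9 cm.

snow depth ≈ 41.9 cm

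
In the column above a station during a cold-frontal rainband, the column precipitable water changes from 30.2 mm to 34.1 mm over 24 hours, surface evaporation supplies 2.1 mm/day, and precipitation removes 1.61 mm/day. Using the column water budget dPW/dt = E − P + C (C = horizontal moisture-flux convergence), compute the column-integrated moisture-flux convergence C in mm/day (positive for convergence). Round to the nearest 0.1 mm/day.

C ≈ 3.4 mm/day

dPW/dt = (34.1 − 30.2) mm / (24/24 day) = +3.900 mm/day.
C = dPW/dt − E + P = (+3.900) − 2.1 + 1.61 = 3.4 mm/day.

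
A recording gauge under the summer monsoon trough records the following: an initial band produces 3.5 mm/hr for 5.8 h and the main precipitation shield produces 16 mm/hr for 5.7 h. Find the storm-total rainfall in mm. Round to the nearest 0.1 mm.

Total = Σ Rᵢ Δtᵢ = 3.5 × 5.8 + 16 × 5.7
      = 20.3 + 91.2 = 111.5 mm.

total ≈ 111.5 mm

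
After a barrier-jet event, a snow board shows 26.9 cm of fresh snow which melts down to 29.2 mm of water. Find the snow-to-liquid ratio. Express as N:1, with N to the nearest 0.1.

Ratio = snow depth / SWE = 269 mm / 29.2 mm = 9.2, i.e. 9.2:1.

ratio ≈ 9.2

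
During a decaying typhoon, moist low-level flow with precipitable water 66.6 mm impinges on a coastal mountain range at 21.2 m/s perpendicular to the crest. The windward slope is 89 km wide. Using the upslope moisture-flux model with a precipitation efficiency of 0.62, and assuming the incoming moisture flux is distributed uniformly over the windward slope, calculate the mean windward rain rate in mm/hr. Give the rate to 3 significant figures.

Incoming column moisture flux per unit ridge length: F = V × PW = 21.2 × 66.6 = 1411.92 mm·m/s.
Spread over the 89 km slope with efficiency ε = 0.62: R = ε·F/W = 0.62 × 1411.92 / 89000 m = 9.836e-03 mm/s.
R = 9.836e-03 × 3600 = 35.4 mm/hr.

R ≈ 35.4 mm/hr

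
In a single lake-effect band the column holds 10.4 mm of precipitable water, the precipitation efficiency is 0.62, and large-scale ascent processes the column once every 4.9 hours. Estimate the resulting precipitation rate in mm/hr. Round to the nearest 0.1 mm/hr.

R ≈ 1.3 mm/hr

Each overturning extracts ε × PW = 0.62 × 10.4 = 6.448 mm.
Rate = ε·PW / τ = 6.448 / 4.9 h = 1.3 mm/hr.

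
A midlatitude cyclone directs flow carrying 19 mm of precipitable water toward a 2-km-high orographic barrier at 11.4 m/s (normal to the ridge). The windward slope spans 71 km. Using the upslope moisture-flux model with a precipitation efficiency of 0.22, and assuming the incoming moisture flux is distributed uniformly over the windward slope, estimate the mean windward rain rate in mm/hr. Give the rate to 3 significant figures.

Incoming column moisture flux per unit ridge length: F = V × PW = 11.4 × 19 = 216.6 mm·m/s.
Spread over the 71 km slope with efficiency ε = 0.22: R = ε·F/W = 0.22 × 216.6 / 71000 m = 6.712e-04 mm/s.
R = 6.712e-04 × 3600 = 2.42 mm/hr.

R ≈ 2.42 mm/hr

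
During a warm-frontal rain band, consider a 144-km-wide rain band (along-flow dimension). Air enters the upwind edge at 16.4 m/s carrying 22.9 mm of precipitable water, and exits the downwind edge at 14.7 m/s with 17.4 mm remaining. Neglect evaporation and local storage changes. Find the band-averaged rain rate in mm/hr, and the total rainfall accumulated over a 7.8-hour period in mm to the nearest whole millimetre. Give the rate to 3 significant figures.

R ≈ 2.99 mm/hr; total ≈ 23 mm

Column moisture flux per unit crosswind length is F = V × PW.
Inflow: F_in = 16.4 × 22.9 = 375.56 mm·m/s
Outflow: F_out = 14.7 × 17.4 = 255.78 mm·m/s
Steady-state rate R = (F_in − F_out)/L = (375.56 − 255.78) / 144000 m = 8.318e-04 mm/s.
R = 8.318e-04 × 3600 = 2.99 mm/hr.
Over 7.8 h: total = 2.99 × 7.8 = 23.322 ≈ 23 mm.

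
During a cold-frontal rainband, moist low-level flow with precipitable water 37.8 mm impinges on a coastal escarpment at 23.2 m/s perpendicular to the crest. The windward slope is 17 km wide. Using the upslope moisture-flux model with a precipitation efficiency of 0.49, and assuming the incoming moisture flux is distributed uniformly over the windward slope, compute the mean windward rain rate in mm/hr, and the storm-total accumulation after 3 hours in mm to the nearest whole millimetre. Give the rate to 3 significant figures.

R ≈ 91.0 mm/hr; total ≈ 273 mm

Incoming column moisture flux per unit ridge length: F = V × PW = 23.2 × 37.8 = 876.96 mm·m/s.
Spread over the 17 km slope with efficiency ε = 0.49: R = ε·F/W = 0.49 × 876.96 / 17000 m = 2.528e-02 mm/s.
R = 2.528e-02 × 3600 = 91.0 mm/hr.
Over 3 h: total = 91.0 × 3 = 273 mm.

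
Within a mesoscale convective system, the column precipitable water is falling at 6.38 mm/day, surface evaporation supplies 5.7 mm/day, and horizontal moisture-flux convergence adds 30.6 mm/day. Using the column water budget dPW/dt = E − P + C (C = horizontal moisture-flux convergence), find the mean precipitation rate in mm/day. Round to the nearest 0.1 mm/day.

P ≈ 42.7 mm/day

dPW/dt = -6.38 mm/day.
P = E + C − dPW/dt = 5.7 + (30.6) − (-6.38) = 42.7 mm/day.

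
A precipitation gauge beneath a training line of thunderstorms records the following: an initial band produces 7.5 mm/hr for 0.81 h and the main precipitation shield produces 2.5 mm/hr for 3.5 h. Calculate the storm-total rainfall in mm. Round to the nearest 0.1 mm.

Total = Σ Rᵢ Δtᵢ = 7.5 × 0.81 + 2.5 × 3.5
      = 6.075 + 8.75 = 14.8 mm.

total ≈ 14.8 mm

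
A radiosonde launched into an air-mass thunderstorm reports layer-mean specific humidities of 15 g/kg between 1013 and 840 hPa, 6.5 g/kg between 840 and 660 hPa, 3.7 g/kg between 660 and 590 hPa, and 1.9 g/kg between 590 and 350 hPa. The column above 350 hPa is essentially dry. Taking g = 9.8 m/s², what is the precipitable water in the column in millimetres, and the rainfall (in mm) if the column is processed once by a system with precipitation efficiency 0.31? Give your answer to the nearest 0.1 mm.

PW ≈ 45.7 mm; rainfall ≈ 14.2 mm

Precipitable water is the column-integrated vapour mass per unit area: PW = (1/g) Σ q̄ Δp, with q in kg/kg and Δp in Pa (1 kg/m² of water = 1 mm).
Layer 1013–840 hPa: Δp = 173 hPa = 17300 Pa, q̄ = 0.015 kg/kg → 0.015 × 17300 / 9.8 = 26.48 mm
Layer 840–660 hPa: Δp = 180 hPa = 18000 Pa, q̄ = 0.0065 kg/kg → 0.0065 × 18000 / 9.8 = 11.94 mm
Layer 660–590 hPa: Δp = 70 hPa = 7000 Pa, q̄ = 0.0037 kg/kg → 0.0037 × 7000 / 9.8 = 2.64 mm
Layer 590–350 hPa: Δp = 240 hPa = 24000 Pa, q̄ = 0.0019 kg/kg → 0.0019 × 24000 / 9.8 = 4.65 mm
PW = 26.48 + 11.94 + 2.64 + 4.65 = 45.71 ≈ 45.7 mm.
Rainfall = ε × PW = 0.31 × 45.7 = 14.2 mm.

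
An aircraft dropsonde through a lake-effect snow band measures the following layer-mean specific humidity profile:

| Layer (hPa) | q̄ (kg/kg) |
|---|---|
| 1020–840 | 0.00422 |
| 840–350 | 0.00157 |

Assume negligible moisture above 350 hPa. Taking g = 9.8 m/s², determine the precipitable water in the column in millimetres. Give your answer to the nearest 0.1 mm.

Precipitable water is the column-integrated vapour mass per unit area: PW = (1/g) Σ q̄ Δp, with q in kg/kg and Δp in Pa (1 kg/m² of water = 1 mm).
Layer 1020–840 hPa: Δp = 180 hPa = 18000 Pa, q̄ = 0.00422 kg/kg → 0.00422 × 18000 / 9.8 = 7.75 mm
Layer 840–350 hPa: Δp = 490 hPa = 49000 Pa, q̄ = 0.00157 kg/kg → 0.00157 × 49000 / 9.8 = 7.85 mm
PW = 7.75 + 7.85 = 15.60 ≈ 15.6 mm.

PW ≈ 15.6 mm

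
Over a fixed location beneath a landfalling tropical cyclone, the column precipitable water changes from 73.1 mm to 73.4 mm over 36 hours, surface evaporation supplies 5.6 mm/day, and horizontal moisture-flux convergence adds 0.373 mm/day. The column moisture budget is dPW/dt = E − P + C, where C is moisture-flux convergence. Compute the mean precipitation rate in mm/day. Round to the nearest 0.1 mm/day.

P ≈ 5.8 mm/day

dPW/dt = (73.4 − 73.1) mm / (36/24 day) = +0.200 mm/day.
P = E + C − dPW/dt = 5.6 + (0.373) − (+0.200) = 5.8 mm/day.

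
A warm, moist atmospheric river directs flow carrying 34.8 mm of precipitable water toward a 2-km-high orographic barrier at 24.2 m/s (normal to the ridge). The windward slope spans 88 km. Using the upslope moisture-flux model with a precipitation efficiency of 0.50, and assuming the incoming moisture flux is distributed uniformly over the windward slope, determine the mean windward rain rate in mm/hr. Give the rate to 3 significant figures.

Incoming column moisture flux per unit ridge length: F = V × PW = 24.2 × 34.8 = 842.16 mm·m/s.
Spread over the 88 km slope with efficiency ε = 0.50: R = ε·F/W = 0.50 × 842.16 / 88000 m = 4.785e-03 mm/s.
R = 4.785e-03 × 3600 = 17.2 mm/hr.

R ≈ 17.2 mm/hr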